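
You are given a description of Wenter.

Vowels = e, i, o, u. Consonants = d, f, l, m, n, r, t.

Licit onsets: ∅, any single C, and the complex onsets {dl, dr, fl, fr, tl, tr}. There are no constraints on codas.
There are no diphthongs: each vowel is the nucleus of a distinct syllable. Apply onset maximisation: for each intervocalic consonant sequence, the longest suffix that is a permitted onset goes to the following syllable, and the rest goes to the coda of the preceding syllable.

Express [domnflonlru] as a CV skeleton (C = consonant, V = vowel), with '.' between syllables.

CVCC.CCVCC.CV

Nuclei (vowels): o, o, u → 3 syllables.
Between /o/ (V1) and /o/ (V2): cluster /mnfl/ — the longest permitted-onset suffix is /fl/; onset = /fl/, preceding coda = /mn/.
Between /o/ (V2) and /u/ (V3): /nlr/ splits as /nl/ + /r/ (/r/ is the longest suffix that is a licit onset).
So the parse is domn.flonl.ru.
Mapping each syllable to C/V: /domn/ → CVCC, /flonl/ → CCVCC, /ru/ → CV.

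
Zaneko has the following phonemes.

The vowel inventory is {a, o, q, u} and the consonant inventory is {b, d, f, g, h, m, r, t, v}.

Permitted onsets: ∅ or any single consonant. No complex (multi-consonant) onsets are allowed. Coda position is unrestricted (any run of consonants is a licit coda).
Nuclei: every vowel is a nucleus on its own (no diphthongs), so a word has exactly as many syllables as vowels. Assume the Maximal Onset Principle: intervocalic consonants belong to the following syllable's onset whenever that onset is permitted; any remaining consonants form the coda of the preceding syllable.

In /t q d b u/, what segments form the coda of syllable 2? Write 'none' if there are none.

Vowels present: q, u; each is a nucleus, giving 2 syllables.
Between /q/ (V1) and /u/ (V2): /db/; trying suffixes from longest down, /b/ is the first permitted one, so coda /d/ | onset /b/.
Putting it together: tqd.bu.
Syllable 2 is /bu/: onset /b/, nucleus /u/, coda ∅.

none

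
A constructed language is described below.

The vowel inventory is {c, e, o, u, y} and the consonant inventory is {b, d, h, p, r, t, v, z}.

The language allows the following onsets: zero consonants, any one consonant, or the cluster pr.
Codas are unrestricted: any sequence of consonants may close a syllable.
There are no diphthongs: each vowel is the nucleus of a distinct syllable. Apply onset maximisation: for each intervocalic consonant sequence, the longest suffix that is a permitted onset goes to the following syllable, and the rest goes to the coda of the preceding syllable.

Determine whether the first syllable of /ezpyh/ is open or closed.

Nuclei (vowels): e, y → 2 syllables.
V1 /e/ – V2 /y/: /zp/ splits as /z/ + /p/ (/p/ is the longest suffix that is a licit onset).
Syllabification: ez.pyh.
Syllable 1 is /ez/ with coda /z/, so it is closed.

closed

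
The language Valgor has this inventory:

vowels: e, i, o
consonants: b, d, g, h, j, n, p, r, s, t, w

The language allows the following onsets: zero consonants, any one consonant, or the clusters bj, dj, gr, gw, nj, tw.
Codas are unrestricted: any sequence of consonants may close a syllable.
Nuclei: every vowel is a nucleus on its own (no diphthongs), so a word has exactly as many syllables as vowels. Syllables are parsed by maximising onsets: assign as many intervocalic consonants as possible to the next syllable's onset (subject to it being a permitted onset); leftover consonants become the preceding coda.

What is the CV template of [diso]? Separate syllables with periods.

CV.CV

The vowels are i, o — 2 nuclei, so 2 syllables.
σ1/σ2 boundary: /s/ is a single consonant, so it becomes the next onset.
Result: di.so.
Mapping each syllable to C/V: /di/ → CV, /so/ → CV.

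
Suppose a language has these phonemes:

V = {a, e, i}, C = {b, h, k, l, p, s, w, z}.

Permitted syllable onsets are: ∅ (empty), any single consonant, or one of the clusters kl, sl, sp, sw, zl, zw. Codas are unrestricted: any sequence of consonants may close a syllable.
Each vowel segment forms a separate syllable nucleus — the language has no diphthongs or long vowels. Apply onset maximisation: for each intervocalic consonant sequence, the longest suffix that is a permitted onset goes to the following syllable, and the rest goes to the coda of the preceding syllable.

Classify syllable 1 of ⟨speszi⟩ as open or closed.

closed

The vowels are e, i — 2 nuclei, so 2 syllables.
V1 /e/ – V2 /i/: /sz/ splits as /s/ + /z/ (/z/ is the longest suffix that is a licit onset).
Result: spes.zi.
Syllable 1 is /spes/ with coda /s/, so it is closed.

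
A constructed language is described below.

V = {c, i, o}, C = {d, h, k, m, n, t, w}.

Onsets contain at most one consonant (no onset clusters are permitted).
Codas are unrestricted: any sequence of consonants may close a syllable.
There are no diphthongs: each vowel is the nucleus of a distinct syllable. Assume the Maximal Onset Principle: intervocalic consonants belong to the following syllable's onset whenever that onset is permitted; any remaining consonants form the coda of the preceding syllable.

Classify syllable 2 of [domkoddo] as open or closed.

closed

Vowels present: o, o, o; each is a nucleus, giving 3 syllables.
/o…o/ gap (V1→V2): cluster /mk/ — the longest permitted-onset suffix is /k/; onset = /k/, preceding coda = /m/.
/o…o/ gap (V2→V3): cluster /dd/ — the longest permitted-onset suffix is /d/; onset = /d/, preceding coda = /d/.
So the parse is dom.kod.do.
Syllable 2 is /kod/ with coda /d/, so it is closed.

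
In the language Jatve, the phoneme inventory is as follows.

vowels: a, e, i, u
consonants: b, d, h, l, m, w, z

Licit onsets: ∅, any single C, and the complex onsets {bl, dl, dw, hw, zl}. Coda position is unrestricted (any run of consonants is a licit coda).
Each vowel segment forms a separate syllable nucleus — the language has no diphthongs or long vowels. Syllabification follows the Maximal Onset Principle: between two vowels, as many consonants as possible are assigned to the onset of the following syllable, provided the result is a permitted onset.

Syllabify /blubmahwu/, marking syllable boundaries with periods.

Vowels present: u, a, u; each is a nucleus, giving 3 syllables.
Between /u/ (V1) and /a/ (V2): /bm/ — longest licit onset from the right is /m/, leaving /b/ as coda.
Between /a/ (V2) and /u/ (V3): /hw/ — entire cluster is a permitted onset → onset /hw/, coda ∅.

blub.ma.hwu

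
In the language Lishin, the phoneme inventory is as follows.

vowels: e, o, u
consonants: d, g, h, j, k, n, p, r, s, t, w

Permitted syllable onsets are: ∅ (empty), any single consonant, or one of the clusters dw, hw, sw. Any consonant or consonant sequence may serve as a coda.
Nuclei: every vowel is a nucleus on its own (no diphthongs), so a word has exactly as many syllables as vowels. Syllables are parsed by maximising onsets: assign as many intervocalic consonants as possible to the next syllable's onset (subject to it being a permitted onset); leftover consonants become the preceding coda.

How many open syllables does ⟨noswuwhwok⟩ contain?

1

Nuclei (vowels): o, u, o → 3 syllables.
σ1/σ2 boundary: cluster /sw/ — /sw/ is itself a permitted onset, so the whole cluster goes right; preceding coda = ∅.
σ2/σ3 boundary: /whw/ — longest licit onset from the right is /hw/, leaving /w/ as coda.
So the parse is no.swuw.hwok.
Classifying each syllable: /no/ (open), /swuw/ (closed), /hwok/ (closed).
Open syllables: 1.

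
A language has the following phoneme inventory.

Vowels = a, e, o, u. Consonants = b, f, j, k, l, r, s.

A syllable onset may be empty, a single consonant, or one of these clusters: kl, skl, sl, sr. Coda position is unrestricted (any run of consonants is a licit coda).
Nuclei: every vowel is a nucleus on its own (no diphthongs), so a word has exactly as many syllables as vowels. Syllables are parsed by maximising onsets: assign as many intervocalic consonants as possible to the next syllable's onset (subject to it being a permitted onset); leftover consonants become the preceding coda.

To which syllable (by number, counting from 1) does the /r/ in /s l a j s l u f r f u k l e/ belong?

2

The vowels are a, u, u, e — 4 nuclei, so 4 syllables.
σ1/σ2 boundary: cluster /jsl/ — the longest permitted-onset suffix is /sl/; onset = /sl/, preceding coda = /j/.
σ2/σ3 boundary: cluster /frf/ — the longest permitted-onset suffix is /f/; onset = /f/, preceding coda = /fr/.
σ3/σ4 boundary: /kl/ is a licit onset in full, so it all attaches to the next syllable.
Result: slaj.slufr.fu.kle.
The /r/ is in the coda of syllable 2 (/slufr/).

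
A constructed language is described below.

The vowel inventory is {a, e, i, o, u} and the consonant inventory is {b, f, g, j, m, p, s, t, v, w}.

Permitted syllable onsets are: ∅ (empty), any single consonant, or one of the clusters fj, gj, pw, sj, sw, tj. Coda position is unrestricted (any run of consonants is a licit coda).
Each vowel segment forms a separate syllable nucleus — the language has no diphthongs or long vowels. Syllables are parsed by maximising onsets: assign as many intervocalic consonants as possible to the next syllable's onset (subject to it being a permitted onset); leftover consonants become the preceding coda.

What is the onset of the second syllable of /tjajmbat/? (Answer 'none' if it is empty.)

b

Vowels present: a, a; each is a nucleus, giving 2 syllables.
/a…a/ gap (V1→V2): /jmb/ splits as /jm/ + /b/ (/b/ is the longest suffix that is a licit onset).
Syllabification: tjajm.bat.
Syllable 2 is /bat/: onset /b/, nucleus /a/, coda /t/.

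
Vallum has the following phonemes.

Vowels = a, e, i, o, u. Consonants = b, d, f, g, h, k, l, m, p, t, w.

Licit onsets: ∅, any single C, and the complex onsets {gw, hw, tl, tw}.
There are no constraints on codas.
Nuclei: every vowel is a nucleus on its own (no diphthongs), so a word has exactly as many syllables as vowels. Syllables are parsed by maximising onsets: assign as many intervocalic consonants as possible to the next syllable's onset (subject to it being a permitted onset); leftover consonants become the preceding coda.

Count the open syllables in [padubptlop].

1

The vowels are a, u, o — 3 nuclei, so 3 syllables.
Between /a/ (V1) and /u/ (V2): /d/ → onset of the next syllable (single consonants are always licit onsets).
Between /u/ (V2) and /o/ (V3): /bptl/ splits as /bp/ + /tl/ (/tl/ is the longest suffix that is a licit onset).
So the parse is pa.dubp.tlop.
Classifying each syllable: /pa/ (open), /dubp/ (closed), /tlop/ (closed).
Open syllables: 1.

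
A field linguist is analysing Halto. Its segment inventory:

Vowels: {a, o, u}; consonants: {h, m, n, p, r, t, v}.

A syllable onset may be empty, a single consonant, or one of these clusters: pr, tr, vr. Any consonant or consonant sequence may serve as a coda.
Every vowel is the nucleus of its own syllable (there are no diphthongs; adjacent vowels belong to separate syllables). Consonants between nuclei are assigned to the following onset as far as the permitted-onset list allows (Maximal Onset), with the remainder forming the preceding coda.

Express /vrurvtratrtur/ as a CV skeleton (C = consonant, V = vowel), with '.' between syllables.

Vowels present: u, a, u; each is a nucleus, giving 3 syllables.
/u…a/ gap (V1→V2): /rvtr/ — longest licit onset from the right is /tr/, leaving /rv/ as coda.
/a…u/ gap (V2→V3): cluster /trt/ — the longest permitted-onset suffix is /t/; onset = /t/, preceding coda = /tr/.
Putting it together: vrurv.tratr.tur.
Mapping each syllable to C/V: /vrurv/ → CCVCC, /tratr/ → CCVCC, /tur/ → CVC.

CCVCC.CCVCC.CVC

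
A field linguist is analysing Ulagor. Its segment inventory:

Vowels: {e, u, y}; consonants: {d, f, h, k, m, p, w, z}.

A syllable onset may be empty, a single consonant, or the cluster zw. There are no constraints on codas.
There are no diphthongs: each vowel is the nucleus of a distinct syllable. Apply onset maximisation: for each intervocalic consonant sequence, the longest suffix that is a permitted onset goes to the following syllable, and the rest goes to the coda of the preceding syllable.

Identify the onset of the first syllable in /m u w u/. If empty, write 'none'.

Vowels present: u, u; each is a nucleus, giving 2 syllables.
V1 /u/ – V2 /u/: /w/ → onset of the next syllable (single consonants are always licit onsets).
Result: mu.wu.
Syllable 1 is /mu/: onset /m/, nucleus /u/, coda ∅.

m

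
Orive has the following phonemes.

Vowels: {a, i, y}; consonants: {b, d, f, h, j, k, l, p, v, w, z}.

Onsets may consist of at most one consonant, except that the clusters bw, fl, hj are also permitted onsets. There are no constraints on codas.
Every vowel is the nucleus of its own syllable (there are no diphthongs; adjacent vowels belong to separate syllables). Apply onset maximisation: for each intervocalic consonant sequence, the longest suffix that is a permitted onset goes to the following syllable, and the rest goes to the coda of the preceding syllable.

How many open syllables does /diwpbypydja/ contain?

The vowels are i, y, y, a — 4 nuclei, so 4 syllables.
Between /i/ (V1) and /y/ (V2): /wpb/ splits as /wp/ + /b/ (/b/ is the longest suffix that is a licit onset).
Between /y/ (V2) and /y/ (V3): /p/ → onset of the next syllable (single consonants are always licit onsets).
Between /y/ (V3) and /a/ (V4): /dj/ splits as /d/ + /j/ (/j/ is the longest suffix that is a licit onset).
Putting it together: diwp.by.pyd.ja.
Classifying each syllable: /diwp/ (closed), /by/ (open), /pyd/ (closed), /ja/ (open).
Open syllables: 2.

2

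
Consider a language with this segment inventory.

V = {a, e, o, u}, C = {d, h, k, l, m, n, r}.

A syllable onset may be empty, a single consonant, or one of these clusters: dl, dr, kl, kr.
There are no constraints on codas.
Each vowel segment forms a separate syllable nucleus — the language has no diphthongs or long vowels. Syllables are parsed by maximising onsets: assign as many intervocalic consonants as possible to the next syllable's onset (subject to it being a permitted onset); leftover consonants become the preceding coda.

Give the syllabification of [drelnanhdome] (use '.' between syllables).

drel.nanh.do.me

Nuclei (vowels): e, a, o, e → 4 syllables.
Between /e/ (V1) and /a/ (V2): cluster /ln/ — the longest permitted-onset suffix is /n/; onset = /n/, preceding coda = /l/.
Between /a/ (V2) and /o/ (V3): /nhd/ splits as /nh/ + /d/ (/d/ is the longest suffix that is a licit onset).
Between /o/ (V3) and /e/ (V4): just /m/ — single C goes to the following onset.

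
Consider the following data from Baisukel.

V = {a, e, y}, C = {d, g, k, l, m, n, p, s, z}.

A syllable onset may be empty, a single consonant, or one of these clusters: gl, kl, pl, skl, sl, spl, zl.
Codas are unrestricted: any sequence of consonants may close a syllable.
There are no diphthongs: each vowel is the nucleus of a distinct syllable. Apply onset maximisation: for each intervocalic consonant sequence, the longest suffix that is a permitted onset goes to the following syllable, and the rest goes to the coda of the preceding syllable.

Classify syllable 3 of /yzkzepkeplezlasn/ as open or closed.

open

The vowels are y, e, e, e, a — 5 nuclei, so 5 syllables.
σ1/σ2 boundary: cluster /zkz/ — the longest permitted-onset suffix is /z/; onset = /z/, preceding coda = /zk/.
σ2/σ3 boundary: cluster /pk/ — the longest permitted-onset suffix is /k/; onset = /k/, preceding coda = /p/.
σ3/σ4 boundary: /pl/ is a licit onset in full, so it all attaches to the next syllable.
σ4/σ5 boundary: /zl/ — entire cluster is a permitted onset → onset /zl/, coda ∅.
Putting it together: yzk.zep.ke.ple.zlasn.
Syllable 3 is /ke/; it ends in its nucleus with no coda, so it is open.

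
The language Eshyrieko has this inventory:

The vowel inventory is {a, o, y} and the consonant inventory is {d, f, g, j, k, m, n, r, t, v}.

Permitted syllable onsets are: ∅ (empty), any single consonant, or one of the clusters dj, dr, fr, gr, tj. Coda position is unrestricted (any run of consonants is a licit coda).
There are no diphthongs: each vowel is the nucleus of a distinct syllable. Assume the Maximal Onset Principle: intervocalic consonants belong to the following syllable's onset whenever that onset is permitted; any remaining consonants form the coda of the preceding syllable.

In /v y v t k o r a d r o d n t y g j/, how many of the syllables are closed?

3

Vowels present: y, o, a, o, y; each is a nucleus, giving 5 syllables.
/y…o/ gap (V1→V2): /vtk/ — longest licit onset from the right is /k/, leaving /vt/ as coda.
/o…a/ gap (V2→V3): just /r/ — single C goes to the following onset.
/a…o/ gap (V3→V4): cluster /dr/ — /dr/ is itself a permitted onset, so the whole cluster goes right; preceding coda = ∅.
/o…y/ gap (V4→V5): cluster /dnt/ — the longest permitted-onset suffix is /t/; onset = /t/, preceding coda = /dn/.
Result: vyvt.ko.ra.drodn.tygj.
Classifying each syllable: /vyvt/ (closed), /ko/ (open), /ra/ (open), /drodn/ (closed), /tygj/ (closed).
Closed syllables: 3.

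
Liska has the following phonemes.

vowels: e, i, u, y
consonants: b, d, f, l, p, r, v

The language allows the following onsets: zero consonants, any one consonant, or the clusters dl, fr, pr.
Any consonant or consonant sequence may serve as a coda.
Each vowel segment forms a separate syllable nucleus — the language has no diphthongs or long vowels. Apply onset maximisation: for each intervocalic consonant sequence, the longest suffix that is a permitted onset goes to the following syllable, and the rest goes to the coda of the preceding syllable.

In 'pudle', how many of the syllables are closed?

0

Vowels present: u, e; each is a nucleus, giving 2 syllables.
σ1/σ2 boundary: /dl/ is a licit onset in full, so it all attaches to the next syllable.
Result: pu.dle.
Classifying each syllable: /pu/ (open), /dle/ (open).
Closed syllables: 0.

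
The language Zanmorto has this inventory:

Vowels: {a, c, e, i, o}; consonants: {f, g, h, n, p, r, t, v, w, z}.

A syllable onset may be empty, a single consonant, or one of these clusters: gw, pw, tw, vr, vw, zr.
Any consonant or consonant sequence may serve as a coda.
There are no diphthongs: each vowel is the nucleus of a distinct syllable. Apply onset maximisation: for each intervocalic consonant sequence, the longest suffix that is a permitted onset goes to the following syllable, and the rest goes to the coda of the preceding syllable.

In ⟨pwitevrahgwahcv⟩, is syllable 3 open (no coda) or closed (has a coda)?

The vowels are i, e, a, a, c — 5 nuclei, so 5 syllables.
σ1/σ2 boundary: just /t/ — single C goes to the following onset.
σ2/σ3 boundary: /vr/ — entire cluster is a permitted onset → onset /vr/, coda ∅.
σ3/σ4 boundary: /hgw/; trying suffixes from longest down, /gw/ is the first permitted one, so coda /h/ | onset /gw/.
σ4/σ5 boundary: /h/ → onset of the next syllable (single consonants are always licit onsets).
So the parse is pwi.te.vrah.gwa.hcv.
Syllable 3 is /vrah/ with coda /h/, so it is closed.

closed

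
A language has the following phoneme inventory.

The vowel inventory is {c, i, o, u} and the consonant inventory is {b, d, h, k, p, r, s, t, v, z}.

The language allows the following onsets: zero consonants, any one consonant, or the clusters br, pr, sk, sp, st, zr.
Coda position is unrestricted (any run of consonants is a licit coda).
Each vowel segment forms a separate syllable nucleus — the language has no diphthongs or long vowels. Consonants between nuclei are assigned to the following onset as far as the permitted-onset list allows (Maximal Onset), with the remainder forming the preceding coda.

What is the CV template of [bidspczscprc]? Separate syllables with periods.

CVC.CCVC.CV.CCV

Vowels present: i, c, c, c; each is a nucleus, giving 4 syllables.
/i…c/ gap (V1→V2): /dsp/ — longest licit onset from the right is /sp/, leaving /d/ as coda.
/c…c/ gap (V2→V3): cluster /zs/ — the longest permitted-onset suffix is /s/; onset = /s/, preceding coda = /z/.
/c…c/ gap (V3→V4): /pr/ is a licit onset in full, so it all attaches to the next syllable.
Putting it together: bid.spcz.sc.prc.
Mapping each syllable to C/V: /bid/ → CVC, /spcz/ → CCVC, /sc/ → CV, /prc/ → CCV.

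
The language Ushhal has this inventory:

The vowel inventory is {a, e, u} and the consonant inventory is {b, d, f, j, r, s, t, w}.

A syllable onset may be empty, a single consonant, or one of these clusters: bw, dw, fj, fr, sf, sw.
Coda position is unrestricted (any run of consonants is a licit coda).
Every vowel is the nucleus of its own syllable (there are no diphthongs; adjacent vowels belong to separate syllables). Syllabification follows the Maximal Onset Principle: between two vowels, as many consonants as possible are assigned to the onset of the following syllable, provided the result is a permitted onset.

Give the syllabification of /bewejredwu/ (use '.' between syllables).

be.wej.re.dwu

Vowels present: e, e, e, u; each is a nucleus, giving 4 syllables.
σ1/σ2 boundary: /w/ is a single consonant, so it becomes the next onset.
σ2/σ3 boundary: /jr/ — longest licit onset from the right is /r/, leaving /j/ as coda.
σ3/σ4 boundary: /dw/ is a licit onset in full, so it all attaches to the next syllable.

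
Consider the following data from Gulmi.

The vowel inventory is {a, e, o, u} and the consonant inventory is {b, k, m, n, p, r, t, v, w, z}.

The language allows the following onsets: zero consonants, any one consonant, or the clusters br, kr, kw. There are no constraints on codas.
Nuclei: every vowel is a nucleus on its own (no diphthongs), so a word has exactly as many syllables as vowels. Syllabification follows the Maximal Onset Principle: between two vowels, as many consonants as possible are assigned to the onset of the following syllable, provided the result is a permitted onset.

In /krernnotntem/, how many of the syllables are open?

0

Nuclei (vowels): e, o, e → 3 syllables.
σ1/σ2 boundary: /rnn/; trying suffixes from longest down, /n/ is the first permitted one, so coda /rn/ | onset /n/.
σ2/σ3 boundary: /tnt/ — longest licit onset from the right is /t/, leaving /tn/ as coda.
Syllabification: krern.notn.tem.
Classifying each syllable: /krern/ (closed), /notn/ (closed), /tem/ (closed).
Open syllables: 0.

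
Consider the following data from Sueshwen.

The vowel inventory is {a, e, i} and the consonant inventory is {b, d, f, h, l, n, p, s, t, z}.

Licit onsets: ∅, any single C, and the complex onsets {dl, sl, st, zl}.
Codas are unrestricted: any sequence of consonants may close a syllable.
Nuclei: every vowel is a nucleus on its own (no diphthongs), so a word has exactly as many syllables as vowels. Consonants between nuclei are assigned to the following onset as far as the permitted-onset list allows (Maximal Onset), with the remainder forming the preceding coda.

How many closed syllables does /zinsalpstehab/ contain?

Nuclei (vowels): i, a, e, a → 4 syllables.
V1 /i/ – V2 /a/: /ns/; trying suffixes from longest down, /s/ is the first permitted one, so coda /n/ | onset /s/.
V2 /a/ – V3 /e/: cluster /lpst/ — the longest permitted-onset suffix is /st/; onset = /st/, preceding coda = /lp/.
V3 /e/ – V4 /a/: just /h/ — single C goes to the following onset.
So the parse is zin.salp.ste.hab.
Classifying each syllable: /zin/ (closed), /salp/ (closed), /ste/ (open), /hab/ (closed).
Closed syllables: 3.

3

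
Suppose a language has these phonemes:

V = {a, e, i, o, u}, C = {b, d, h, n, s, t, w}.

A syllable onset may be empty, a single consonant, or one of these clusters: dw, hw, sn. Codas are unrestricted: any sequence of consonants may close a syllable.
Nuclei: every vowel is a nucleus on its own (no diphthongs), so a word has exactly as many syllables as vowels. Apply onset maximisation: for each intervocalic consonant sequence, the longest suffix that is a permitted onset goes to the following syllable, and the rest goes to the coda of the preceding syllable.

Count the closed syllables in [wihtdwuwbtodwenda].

3

Nuclei (vowels): i, u, o, e, a → 5 syllables.
Between /i/ (V1) and /u/ (V2): cluster /htdw/ — the longest permitted-onset suffix is /dw/; onset = /dw/, preceding coda = /ht/.
Between /u/ (V2) and /o/ (V3): cluster /wbt/ — the longest permitted-onset suffix is /t/; onset = /t/, preceding coda = /wb/.
Between /o/ (V3) and /e/ (V4): /dw/ — entire cluster is a permitted onset → onset /dw/, coda ∅.
Between /e/ (V4) and /a/ (V5): /nd/ splits as /n/ + /d/ (/d/ is the longest suffix that is a licit onset).
Result: wiht.dwuwb.to.dwen.da.
Classifying each syllable: /wiht/ (closed), /dwuwb/ (closed), /to/ (open), /dwen/ (closed), /da/ (open).
Closed syllables: 3.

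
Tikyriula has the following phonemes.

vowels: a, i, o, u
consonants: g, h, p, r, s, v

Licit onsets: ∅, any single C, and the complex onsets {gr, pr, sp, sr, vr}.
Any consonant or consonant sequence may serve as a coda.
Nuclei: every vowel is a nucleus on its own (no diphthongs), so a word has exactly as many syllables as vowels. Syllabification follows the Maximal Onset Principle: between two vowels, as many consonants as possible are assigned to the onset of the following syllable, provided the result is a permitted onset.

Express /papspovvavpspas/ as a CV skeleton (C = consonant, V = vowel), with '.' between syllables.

CVC.CCVC.CVCC.CCVC

Vowels present: a, o, a, a; each is a nucleus, giving 4 syllables.
V1 /a/ – V2 /o/: /psp/ — longest licit onset from the right is /sp/, leaving /p/ as coda.
V2 /o/ – V3 /a/: cluster /vv/ — the longest permitted-onset suffix is /v/; onset = /v/, preceding coda = /v/.
V3 /a/ – V4 /a/: cluster /vpsp/ — the longest permitted-onset suffix is /sp/; onset = /sp/, preceding coda = /vp/.
Syllabification: pap.spov.vavp.spas.
Mapping each syllable to C/V: /pap/ → CVC, /spov/ → CCVC, /vavp/ → CVCC, /spas/ → CCVC.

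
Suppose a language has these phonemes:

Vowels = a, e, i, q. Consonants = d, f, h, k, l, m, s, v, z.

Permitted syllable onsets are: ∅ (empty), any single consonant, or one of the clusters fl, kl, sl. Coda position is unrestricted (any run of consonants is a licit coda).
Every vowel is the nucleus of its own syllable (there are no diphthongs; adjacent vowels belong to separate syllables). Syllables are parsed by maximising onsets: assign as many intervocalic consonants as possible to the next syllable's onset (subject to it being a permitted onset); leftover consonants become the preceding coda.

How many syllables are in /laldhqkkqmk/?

Vowels present: a, q, q; each is a nucleus, giving 3 syllables.

3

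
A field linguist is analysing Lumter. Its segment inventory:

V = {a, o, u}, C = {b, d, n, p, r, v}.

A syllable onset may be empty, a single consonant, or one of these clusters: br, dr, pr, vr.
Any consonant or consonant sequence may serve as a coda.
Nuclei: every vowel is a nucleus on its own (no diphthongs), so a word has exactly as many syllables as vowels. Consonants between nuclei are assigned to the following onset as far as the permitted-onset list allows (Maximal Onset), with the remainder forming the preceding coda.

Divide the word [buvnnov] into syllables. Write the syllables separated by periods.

The vowels are u, o — 2 nuclei, so 2 syllables.
Between /u/ (V1) and /o/ (V2): cluster /vnn/ — the longest permitted-onset suffix is /n/; onset = /n/, preceding coda = /vn/.

buvn.nov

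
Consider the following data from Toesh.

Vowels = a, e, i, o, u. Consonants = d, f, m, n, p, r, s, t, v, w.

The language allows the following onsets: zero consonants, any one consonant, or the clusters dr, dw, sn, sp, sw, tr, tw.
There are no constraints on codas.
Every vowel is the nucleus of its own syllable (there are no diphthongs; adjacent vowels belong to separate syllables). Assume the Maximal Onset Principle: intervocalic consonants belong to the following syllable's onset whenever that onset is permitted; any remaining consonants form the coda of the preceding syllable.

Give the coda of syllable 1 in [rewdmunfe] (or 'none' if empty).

Nuclei (vowels): e, u, e → 3 syllables.
Between /e/ (V1) and /u/ (V2): cluster /wdm/ — the longest permitted-onset suffix is /m/; onset = /m/, preceding coda = /wd/.
Between /u/ (V2) and /e/ (V3): /nf/ splits as /n/ + /f/ (/f/ is the longest suffix that is a licit onset).
Syllabification: rewd.mun.fe.
Syllable 1 is /rewd/: onset /r/, nucleus /e/, coda /wd/.

wd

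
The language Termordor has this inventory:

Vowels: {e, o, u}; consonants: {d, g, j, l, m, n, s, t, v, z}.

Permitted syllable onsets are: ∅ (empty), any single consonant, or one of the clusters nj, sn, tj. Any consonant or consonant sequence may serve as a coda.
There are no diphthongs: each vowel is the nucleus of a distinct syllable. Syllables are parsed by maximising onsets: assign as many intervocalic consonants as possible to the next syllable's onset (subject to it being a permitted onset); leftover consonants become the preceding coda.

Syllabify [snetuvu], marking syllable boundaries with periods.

The vowels are e, u, u — 3 nuclei, so 3 syllables.
Between /e/ (V1) and /u/ (V2): /t/ → onset of the next syllable (single consonants are always licit onsets).
Between /u/ (V2) and /u/ (V3): /v/ is a single consonant, so it becomes the next onset.

sne.tu.vu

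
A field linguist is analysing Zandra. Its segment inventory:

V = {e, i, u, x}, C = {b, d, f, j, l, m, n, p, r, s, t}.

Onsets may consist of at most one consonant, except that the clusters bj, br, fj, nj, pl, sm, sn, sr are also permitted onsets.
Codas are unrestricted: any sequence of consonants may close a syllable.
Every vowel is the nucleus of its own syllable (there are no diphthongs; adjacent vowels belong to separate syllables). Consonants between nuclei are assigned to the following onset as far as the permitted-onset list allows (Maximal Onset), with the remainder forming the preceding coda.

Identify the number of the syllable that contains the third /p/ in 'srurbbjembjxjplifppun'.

5

The vowels are u, e, x, i, u — 5 nuclei, so 5 syllables.
V1 /u/ – V2 /e/: /rbbj/; trying suffixes from longest down, /bj/ is the first permitted one, so coda /rb/ | onset /bj/.
V2 /e/ – V3 /x/: cluster /mbj/ — the longest permitted-onset suffix is /bj/; onset = /bj/, preceding coda = /m/.
V3 /x/ – V4 /i/: /jpl/; trying suffixes from longest down, /pl/ is the first permitted one, so coda /j/ | onset /pl/.
V4 /i/ – V5 /u/: /fpp/; trying suffixes from longest down, /p/ is the first permitted one, so coda /fp/ | onset /p/.
So the parse is srurb.bjem.bjxj.plifp.pun.
The third /p/ is in the onset of syllable 5 (/pun/).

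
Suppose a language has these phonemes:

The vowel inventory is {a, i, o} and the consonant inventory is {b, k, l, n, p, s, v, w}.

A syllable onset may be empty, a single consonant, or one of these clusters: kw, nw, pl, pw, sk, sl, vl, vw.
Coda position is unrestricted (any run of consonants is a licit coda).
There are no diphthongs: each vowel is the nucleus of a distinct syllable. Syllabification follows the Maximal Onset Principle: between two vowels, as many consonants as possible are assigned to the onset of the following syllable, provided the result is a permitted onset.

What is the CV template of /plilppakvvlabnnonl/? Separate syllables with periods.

CCVCC.CVCC.CCVCC.CVCC

Nuclei (vowels): i, a, a, o → 4 syllables.
/i…a/ gap (V1→V2): cluster /lpp/ — the longest permitted-onset suffix is /p/; onset = /p/, preceding coda = /lp/.
/a…a/ gap (V2→V3): /kvvl/ — longest licit onset from the right is /vl/, leaving /kv/ as coda.
/a…o/ gap (V3→V4): /bnn/; trying suffixes from longest down, /n/ is the first permitted one, so coda /bn/ | onset /n/.
Putting it together: plilp.pakv.vlabn.nonl.
Mapping each syllable to C/V: /plilp/ → CCVCC, /pakv/ → CVCC, /vlabn/ → CCVCC, /nonl/ → CVCC.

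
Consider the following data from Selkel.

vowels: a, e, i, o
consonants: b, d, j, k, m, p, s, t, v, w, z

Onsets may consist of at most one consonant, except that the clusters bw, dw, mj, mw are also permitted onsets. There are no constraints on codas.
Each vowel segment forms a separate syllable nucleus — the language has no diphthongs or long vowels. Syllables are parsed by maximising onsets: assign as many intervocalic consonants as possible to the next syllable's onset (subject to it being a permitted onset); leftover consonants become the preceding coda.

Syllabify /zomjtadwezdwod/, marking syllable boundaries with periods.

zomj.ta.dwez.dwod

Vowels present: o, a, e, o; each is a nucleus, giving 4 syllables.
σ1/σ2 boundary: /mjt/ — longest licit onset from the right is /t/, leaving /mj/ as coda.
σ2/σ3 boundary: /dw/ — entire cluster is a permitted onset → onset /dw/, coda ∅.
σ3/σ4 boundary: /zdw/ — longest licit onset from the right is /dw/, leaving /z/ as coda.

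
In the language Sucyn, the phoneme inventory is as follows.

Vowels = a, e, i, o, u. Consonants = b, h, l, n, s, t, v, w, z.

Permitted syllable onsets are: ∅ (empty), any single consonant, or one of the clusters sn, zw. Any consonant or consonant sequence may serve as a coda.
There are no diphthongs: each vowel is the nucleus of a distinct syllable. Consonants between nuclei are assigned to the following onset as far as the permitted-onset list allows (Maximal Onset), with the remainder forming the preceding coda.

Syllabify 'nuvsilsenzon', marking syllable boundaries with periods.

The vowels are u, i, e, o — 4 nuclei, so 4 syllables.
Between /u/ (V1) and /i/ (V2): /vs/ — longest licit onset from the right is /s/, leaving /v/ as coda.
Between /i/ (V2) and /e/ (V3): cluster /ls/ — the longest permitted-onset suffix is /s/; onset = /s/, preceding coda = /l/.
Between /e/ (V3) and /o/ (V4): /nz/ splits as /n/ + /z/ (/z/ is the longest suffix that is a licit onset).

nuv.sil.sen.zon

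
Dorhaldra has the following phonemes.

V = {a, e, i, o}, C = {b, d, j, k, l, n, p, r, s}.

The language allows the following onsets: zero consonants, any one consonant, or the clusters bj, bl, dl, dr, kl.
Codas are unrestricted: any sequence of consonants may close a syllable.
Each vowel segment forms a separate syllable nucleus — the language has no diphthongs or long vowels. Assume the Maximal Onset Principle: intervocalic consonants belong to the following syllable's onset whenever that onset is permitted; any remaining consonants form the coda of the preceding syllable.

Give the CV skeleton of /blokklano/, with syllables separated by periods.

CCVC.CCV.CV

Nuclei (vowels): o, a, o → 3 syllables.
σ1/σ2 boundary: /kkl/ splits as /k/ + /kl/ (/kl/ is the longest suffix that is a licit onset).
σ2/σ3 boundary: /n/ is a single consonant, so it becomes the next onset.
Syllabification: blok.kla.no.
Mapping each syllable to C/V: /blok/ → CCVC, /kla/ → CCV, /no/ → CV.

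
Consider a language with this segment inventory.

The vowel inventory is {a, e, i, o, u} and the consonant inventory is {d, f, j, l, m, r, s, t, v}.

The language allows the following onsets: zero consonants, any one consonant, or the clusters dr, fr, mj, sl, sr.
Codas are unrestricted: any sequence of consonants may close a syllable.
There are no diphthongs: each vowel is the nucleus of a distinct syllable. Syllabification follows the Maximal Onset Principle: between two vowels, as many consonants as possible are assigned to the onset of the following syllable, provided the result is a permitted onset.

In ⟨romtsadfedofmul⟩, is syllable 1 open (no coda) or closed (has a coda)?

Vowels present: o, a, e, o, u; each is a nucleus, giving 5 syllables.
/o…a/ gap (V1→V2): /mts/ splits as /mt/ + /s/ (/s/ is the longest suffix that is a licit onset).
/a…e/ gap (V2→V3): cluster /df/ — the longest permitted-onset suffix is /f/; onset = /f/, preceding coda = /d/.
/e…o/ gap (V3→V4): /d/ is a single consonant, so it becomes the next onset.
/o…u/ gap (V4→V5): /fm/; trying suffixes from longest down, /m/ is the first permitted one, so coda /f/ | onset /m/.
Result: romt.sad.fe.dof.mul.
Syllable 1 is /romt/ with coda /mt/, so it is closed.

closed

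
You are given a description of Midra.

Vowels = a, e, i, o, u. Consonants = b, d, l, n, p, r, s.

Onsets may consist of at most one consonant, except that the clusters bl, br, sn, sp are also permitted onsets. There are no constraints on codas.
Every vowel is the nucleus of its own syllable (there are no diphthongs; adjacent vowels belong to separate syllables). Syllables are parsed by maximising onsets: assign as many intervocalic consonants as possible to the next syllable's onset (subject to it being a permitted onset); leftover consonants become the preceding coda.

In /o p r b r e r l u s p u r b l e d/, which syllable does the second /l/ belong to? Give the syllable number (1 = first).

5

Nuclei (vowels): o, e, u, u, e → 5 syllables.
V1 /o/ – V2 /e/: /prbr/; trying suffixes from longest down, /br/ is the first permitted one, so coda /pr/ | onset /br/.
V2 /e/ – V3 /u/: /rl/ — longest licit onset from the right is /l/, leaving /r/ as coda.
V3 /u/ – V4 /u/: /sp/ is a licit onset in full, so it all attaches to the next syllable.
V4 /u/ – V5 /e/: /rbl/ — longest licit onset from the right is /bl/, leaving /r/ as coda.
So the parse is opr.brer.lu.spur.bled.
The second /l/ is in the onset of syllable 5 (/bled/).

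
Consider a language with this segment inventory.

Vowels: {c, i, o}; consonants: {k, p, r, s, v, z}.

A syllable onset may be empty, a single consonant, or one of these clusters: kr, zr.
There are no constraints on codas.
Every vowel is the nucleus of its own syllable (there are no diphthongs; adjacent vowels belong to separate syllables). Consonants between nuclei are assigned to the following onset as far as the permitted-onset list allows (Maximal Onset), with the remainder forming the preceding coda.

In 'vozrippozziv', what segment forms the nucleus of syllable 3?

o

The vowels are o, i, o, i — 4 nuclei, so 4 syllables.
The third nucleus (vowel 3 from the left) is /o/.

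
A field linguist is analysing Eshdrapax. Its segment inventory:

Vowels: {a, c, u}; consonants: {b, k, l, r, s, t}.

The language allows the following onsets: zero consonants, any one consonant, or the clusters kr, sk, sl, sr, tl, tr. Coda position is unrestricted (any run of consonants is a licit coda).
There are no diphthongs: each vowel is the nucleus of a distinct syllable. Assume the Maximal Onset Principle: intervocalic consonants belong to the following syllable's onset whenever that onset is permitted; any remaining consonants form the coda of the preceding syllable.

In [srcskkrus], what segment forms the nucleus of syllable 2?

Vowels present: c, u; each is a nucleus, giving 2 syllables.
The second nucleus (vowel 2 from the left) is /u/.

u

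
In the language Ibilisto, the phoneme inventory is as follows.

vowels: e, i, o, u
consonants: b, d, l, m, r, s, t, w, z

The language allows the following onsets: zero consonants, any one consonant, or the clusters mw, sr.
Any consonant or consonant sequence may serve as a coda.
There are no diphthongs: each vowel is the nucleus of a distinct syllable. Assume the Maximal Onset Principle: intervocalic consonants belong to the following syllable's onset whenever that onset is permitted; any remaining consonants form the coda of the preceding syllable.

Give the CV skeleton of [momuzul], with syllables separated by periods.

The vowels are o, u, u — 3 nuclei, so 3 syllables.
σ1/σ2 boundary: just /m/ — single C goes to the following onset.
σ2/σ3 boundary: /z/ is a single consonant, so it becomes the next onset.
Result: mo.mu.zul.
Mapping each syllable to C/V: /mo/ → CV, /mu/ → CV, /zul/ → CVC.

CV.CV.CVC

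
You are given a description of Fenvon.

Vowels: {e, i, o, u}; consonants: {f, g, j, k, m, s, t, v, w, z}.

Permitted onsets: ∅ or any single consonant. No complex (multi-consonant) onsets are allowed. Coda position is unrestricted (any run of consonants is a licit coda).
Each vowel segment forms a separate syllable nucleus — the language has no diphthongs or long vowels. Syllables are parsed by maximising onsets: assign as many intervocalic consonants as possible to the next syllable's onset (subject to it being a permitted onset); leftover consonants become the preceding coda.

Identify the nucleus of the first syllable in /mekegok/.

e

Nuclei (vowels): e, e, o → 3 syllables.
The first nucleus (vowel 1 from the left) is /e/.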